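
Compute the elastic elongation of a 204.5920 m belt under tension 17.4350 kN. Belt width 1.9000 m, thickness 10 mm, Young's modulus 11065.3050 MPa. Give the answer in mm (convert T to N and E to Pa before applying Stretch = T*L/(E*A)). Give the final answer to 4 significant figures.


A = 1.9000 * 0.01 = 0.01900 m^2
Stretch = 17.4350*1000 * 204.5920 / (11065.3050e6 * 0.01900) * 1000
Stretch = 16.97 mm


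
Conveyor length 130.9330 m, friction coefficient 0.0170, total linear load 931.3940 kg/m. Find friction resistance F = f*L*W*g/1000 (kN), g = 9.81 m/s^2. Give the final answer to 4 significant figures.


F = 0.0170 * 130.9330 * 931.3940 * 9.81 / 1000
F = 20.34 kN


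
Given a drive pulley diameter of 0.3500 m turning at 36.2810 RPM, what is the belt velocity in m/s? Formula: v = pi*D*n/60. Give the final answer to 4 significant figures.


v = pi * 0.3500 * 36.2810 / 60
v = 0.6649 m/s


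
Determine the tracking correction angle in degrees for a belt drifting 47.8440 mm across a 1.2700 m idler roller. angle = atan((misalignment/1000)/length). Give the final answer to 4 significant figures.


misalign_m = 47.8440 / 1000 = 0.047844 m
angle = atan(0.047844 / 1.2700)
angle = 2.157 deg


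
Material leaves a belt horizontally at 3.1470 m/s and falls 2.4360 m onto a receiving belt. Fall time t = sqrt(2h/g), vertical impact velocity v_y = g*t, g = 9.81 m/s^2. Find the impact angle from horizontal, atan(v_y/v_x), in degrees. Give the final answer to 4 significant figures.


t = sqrt(2*2.4360/9.81) = 0.704724 s
v_y = 9.81 * 0.704724 = 6.91334 m/s
angle = atan(6.91334 / 3.1470) = 65.52 deg


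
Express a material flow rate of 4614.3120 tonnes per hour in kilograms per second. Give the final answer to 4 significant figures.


m_dot = 4614.3120 * 1000 / 3600
m_dot = 1282 kg/s


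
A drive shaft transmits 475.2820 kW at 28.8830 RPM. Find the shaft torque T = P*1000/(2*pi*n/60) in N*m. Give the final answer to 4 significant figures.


omega = 2*pi*28.8830/60 = 3.02462 rad/s
T = 475.2820*1000 / 3.02462
T = 157100 N*m


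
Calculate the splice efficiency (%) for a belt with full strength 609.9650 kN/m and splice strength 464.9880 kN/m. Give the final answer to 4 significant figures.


Eff = 464.9880 / 609.9650 * 100
Eff = 76.23 %


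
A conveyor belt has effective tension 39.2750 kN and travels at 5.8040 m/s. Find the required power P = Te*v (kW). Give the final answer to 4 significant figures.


P = Te * v = 39.2750 * 5.8040
P = 228.0 kW


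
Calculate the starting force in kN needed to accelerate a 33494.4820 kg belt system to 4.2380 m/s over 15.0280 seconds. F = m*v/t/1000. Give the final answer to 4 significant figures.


F = 33494.4820 * 4.2380 / 15.0280 / 1000
F = 9.446 kN


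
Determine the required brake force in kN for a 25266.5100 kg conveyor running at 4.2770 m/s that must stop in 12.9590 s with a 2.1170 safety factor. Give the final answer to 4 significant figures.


F = 25266.5100 * 4.2770 / 12.9590 * 2.1170 / 1000
F = 17.65 kN


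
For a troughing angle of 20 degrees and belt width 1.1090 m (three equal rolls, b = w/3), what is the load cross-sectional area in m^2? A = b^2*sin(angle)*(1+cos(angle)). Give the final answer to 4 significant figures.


b = 1.1090/3 = 0.369667 m
A = 0.369667^2 * sin(20 deg) * (1 + cos(20 deg))
A = 0.09066 m^2


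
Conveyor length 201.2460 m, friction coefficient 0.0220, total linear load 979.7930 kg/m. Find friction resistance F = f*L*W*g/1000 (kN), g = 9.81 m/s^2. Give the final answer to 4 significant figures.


F = 0.0220 * 201.2460 * 979.7930 * 9.81 / 1000
F = 42.56 kN


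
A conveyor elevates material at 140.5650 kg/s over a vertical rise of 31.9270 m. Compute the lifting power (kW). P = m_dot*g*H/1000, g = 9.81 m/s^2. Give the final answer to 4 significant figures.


P = 140.5650 * 9.81 * 31.9270 / 1000
P = 44.03 kW


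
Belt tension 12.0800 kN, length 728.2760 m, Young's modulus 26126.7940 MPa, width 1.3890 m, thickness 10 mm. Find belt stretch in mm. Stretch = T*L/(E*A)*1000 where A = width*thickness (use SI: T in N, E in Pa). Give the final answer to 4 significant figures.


A = 1.3890 * 0.01 = 0.01389 m^2
Stretch = 12.0800*1000 * 728.2760 / (26126.7940e6 * 0.01389) * 1000
Stretch = 24.24 mm


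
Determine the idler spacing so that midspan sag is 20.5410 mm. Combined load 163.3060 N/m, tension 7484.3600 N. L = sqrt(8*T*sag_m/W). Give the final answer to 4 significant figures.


sag = 20.5410/1000 = 0.020541 m
L = sqrt(8 * 7484.3600 * 0.020541 / 163.3060)
L = 2.744 m


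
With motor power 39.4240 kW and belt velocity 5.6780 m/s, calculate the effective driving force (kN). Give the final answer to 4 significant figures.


Te = P / v = 39.4240 / 5.6780
Te = 6.943 kN


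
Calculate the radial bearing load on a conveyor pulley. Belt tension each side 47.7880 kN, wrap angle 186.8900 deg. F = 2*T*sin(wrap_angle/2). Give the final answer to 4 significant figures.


F = 2 * 47.7880 * sin(186.8900/2 deg)
F = 95.40 kN


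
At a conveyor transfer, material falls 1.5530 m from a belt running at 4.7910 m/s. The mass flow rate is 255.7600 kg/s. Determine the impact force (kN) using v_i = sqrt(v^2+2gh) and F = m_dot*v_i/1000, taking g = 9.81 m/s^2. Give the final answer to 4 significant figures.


v_i = sqrt(4.7910^2 + 2*9.81*1.5530) = 7.30914 m/s
F = 255.7600 * 7.30914 / 1000
F = 1.869 kN


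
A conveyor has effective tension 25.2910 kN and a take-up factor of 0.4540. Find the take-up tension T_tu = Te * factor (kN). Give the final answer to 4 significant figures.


T_tu = 25.2910 * 0.4540
T_tu = 11.48 kN


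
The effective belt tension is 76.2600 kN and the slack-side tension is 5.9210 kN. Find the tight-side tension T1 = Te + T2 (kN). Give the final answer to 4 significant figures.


T1 = Te + T2 = 76.2600 + 5.9210
T1 = 82.18 kN


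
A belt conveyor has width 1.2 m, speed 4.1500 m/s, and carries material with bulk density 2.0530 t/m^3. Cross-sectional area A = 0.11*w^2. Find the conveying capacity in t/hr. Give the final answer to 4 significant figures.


A = 0.11 * 1.2^2 = 0.1584 m^2
C = 0.1584 * 4.1500 * 2.0530 * 3600
C = 4858 t/hr


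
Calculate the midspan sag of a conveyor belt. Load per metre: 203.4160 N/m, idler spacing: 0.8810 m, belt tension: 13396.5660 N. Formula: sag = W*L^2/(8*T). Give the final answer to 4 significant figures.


sag = 203.4160 * 0.8810^2 / (8 * 13396.5660)
sag = 0.001473 m


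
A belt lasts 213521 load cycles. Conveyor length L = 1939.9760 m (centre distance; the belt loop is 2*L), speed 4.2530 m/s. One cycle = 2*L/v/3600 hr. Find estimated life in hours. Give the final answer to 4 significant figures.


cycle_time = 2 * 1939.9760 / 4.2530 / 3600 = 0.253413 hr
life = 213521 * 0.253413 = 54110 hours


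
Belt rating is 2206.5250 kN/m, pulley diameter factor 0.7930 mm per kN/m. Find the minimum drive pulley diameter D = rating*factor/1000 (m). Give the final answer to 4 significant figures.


D = 2206.5250 * 0.7930 / 1000
D = 1.750 m


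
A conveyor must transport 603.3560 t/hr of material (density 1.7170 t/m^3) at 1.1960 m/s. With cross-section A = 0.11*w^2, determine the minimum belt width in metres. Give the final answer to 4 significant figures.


A_req = 603.3560 / (1.1960 * 1.7170 * 3600) = 0.0816149 m^2
w = sqrt(0.0816149 / 0.11)
w = 0.8614 m


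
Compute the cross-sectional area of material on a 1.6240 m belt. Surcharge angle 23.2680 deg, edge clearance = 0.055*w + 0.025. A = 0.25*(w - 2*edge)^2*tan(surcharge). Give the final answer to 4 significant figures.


edge = 0.055*1.6240 + 0.025 = 0.11432 m
ew = 1.6240 - 2*0.11432 = 1.39536 m
A = 0.25 * 1.39536^2 * tan(23.2680 deg)
A = 0.2093 m^2


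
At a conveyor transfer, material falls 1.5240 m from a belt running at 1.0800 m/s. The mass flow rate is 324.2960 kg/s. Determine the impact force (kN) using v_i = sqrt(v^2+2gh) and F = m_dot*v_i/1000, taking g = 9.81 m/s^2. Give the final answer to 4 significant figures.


v_i = sqrt(1.0800^2 + 2*9.81*1.5240) = 5.5738 m/s
F = 324.2960 * 5.5738 / 1000
F = 1.808 kN


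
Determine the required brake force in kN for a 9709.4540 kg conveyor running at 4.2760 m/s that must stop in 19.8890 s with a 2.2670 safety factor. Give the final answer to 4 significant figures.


F = 9709.4540 * 4.2760 / 19.8890 * 2.2670 / 1000
F = 4.732 kN


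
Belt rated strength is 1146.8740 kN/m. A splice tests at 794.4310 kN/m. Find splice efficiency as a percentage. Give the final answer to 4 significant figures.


Eff = 794.4310 / 1146.8740 * 100
Eff = 69.27 %


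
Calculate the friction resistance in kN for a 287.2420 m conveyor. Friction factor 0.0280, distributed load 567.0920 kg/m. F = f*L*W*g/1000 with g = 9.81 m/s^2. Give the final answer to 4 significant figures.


F = 0.0280 * 287.2420 * 567.0920 * 9.81 / 1000
F = 44.74 kN


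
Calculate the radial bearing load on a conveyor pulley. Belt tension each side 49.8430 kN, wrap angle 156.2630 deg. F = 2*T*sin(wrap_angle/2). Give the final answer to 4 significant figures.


F = 2 * 49.8430 * sin(156.2630/2 deg)
F = 97.55 kN


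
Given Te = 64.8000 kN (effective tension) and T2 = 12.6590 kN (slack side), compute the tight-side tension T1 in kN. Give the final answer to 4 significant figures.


T1 = Te + T2 = 64.8000 + 12.6590
T1 = 77.46 kN


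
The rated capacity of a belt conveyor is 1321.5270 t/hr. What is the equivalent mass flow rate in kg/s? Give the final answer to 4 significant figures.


m_dot = 1321.5270 * 1000 / 3600
m_dot = 367.1 kg/s


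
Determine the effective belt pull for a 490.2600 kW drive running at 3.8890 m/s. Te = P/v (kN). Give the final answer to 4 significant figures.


Te = P / v = 490.2600 / 3.8890
Te = 126.1 kN


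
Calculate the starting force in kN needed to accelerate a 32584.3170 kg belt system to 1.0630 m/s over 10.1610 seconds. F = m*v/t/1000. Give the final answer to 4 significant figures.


F = 32584.3170 * 1.0630 / 10.1610 / 1000
F = 3.409 kN


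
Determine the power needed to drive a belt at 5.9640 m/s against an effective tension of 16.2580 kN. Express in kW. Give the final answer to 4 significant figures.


P = Te * v = 16.2580 * 5.9640
P = 96.96 kW


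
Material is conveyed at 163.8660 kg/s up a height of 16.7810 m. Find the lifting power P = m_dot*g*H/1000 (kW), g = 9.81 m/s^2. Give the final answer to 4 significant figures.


P = 163.8660 * 9.81 * 16.7810 / 1000
P = 26.98 kW


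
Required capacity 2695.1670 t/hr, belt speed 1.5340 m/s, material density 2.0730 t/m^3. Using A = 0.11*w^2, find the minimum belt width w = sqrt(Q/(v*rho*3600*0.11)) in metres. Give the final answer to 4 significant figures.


A_req = 2695.1670 / (1.5340 * 2.0730 * 3600) = 0.235428 m^2
w = sqrt(0.235428 / 0.11)
w = 1.463 m


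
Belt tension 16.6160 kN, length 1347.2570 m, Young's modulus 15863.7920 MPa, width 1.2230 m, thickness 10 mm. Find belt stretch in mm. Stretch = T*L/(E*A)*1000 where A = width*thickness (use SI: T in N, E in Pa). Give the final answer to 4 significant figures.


A = 1.2230 * 0.01 = 0.01223 m^2
Stretch = 16.6160*1000 * 1347.2570 / (15863.7920e6 * 0.01223) * 1000
Stretch = 115.4 mm


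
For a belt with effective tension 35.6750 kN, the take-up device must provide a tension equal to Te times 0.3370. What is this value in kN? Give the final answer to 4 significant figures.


T_tu = 35.6750 * 0.3370
T_tu = 12.02 kN


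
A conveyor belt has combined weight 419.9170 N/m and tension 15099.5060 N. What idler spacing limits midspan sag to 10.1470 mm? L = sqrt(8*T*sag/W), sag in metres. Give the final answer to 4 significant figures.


sag = 10.1470/1000 = 0.010147 m
L = sqrt(8 * 15099.5060 * 0.010147 / 419.9170)
L = 1.708 m


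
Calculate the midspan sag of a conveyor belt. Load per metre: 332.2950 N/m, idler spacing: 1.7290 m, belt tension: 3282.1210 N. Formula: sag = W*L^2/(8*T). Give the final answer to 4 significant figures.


sag = 332.2950 * 1.7290^2 / (8 * 3282.1210)
sag = 0.03783 m


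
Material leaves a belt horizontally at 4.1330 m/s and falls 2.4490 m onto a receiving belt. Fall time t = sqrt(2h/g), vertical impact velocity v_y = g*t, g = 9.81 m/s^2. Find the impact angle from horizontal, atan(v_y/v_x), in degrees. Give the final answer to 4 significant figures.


t = sqrt(2*2.4490/9.81) = 0.706602 s
v_y = 9.81 * 0.706602 = 6.93177 m/s
angle = atan(6.93177 / 4.1330) = 59.19 deg


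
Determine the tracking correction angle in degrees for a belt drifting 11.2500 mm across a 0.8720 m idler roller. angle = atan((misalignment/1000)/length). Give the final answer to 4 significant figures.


misalign_m = 11.2500 / 1000 = 0.011250 m
angle = atan(0.011250 / 0.8720)
angle = 0.7392 deg


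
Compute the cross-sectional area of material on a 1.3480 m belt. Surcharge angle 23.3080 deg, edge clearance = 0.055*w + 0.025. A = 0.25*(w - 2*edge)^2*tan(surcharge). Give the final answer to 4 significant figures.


edge = 0.055*1.3480 + 0.025 = 0.09914 m
ew = 1.3480 - 2*0.09914 = 1.14972 m
A = 0.25 * 1.14972^2 * tan(23.3080 deg)
A = 0.1424 m^2


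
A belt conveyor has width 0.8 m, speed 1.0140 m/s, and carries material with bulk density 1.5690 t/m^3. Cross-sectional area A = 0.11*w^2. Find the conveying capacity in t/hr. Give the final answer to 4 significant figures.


A = 0.11 * 0.8^2 = 0.0704 m^2
C = 0.0704 * 1.0140 * 1.5690 * 3600
C = 403.2 t/hr


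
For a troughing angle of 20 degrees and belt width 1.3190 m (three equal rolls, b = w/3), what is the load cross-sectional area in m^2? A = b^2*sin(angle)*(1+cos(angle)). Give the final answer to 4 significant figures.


b = 1.3190/3 = 0.439667 m
A = 0.439667^2 * sin(20 deg) * (1 + cos(20 deg))
A = 0.1282 m^2


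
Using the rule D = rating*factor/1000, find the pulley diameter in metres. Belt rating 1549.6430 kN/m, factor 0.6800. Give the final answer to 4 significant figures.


D = 1549.6430 * 0.6800 / 1000
D = 1.054 m


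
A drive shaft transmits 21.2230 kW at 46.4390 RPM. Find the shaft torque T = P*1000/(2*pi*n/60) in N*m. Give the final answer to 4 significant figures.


omega = 2*pi*46.4390/60 = 4.86308 rad/s
T = 21.2230*1000 / 4.86308
T = 4364 N*m


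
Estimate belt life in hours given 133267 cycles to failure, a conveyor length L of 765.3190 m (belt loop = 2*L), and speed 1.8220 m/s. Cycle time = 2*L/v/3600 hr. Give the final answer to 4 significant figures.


cycle_time = 2 * 765.3190 / 1.8220 / 3600 = 0.233357 hr
life = 133267 * 0.233357 = 31100 hours


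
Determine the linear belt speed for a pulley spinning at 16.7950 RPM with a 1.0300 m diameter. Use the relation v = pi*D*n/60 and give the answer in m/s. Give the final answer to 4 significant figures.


v = pi * 1.0300 * 16.7950 / 60
v = 0.9058 m/s


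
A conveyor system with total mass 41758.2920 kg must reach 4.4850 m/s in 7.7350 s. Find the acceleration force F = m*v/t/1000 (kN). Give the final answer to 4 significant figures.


F = 41758.2920 * 4.4850 / 7.7350 / 1000
F = 24.21 kN


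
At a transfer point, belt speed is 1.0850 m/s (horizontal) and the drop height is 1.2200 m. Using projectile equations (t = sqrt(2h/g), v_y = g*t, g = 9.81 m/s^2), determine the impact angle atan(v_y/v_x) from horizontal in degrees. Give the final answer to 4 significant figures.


t = sqrt(2*1.2200/9.81) = 0.498724 s
v_y = 9.81 * 0.498724 = 4.89248 m/s
angle = atan(4.89248 / 1.0850) = 77.50 deg


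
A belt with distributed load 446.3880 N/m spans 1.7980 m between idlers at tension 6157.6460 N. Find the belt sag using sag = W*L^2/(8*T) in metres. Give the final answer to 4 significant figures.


sag = 446.3880 * 1.7980^2 / (8 * 6157.6460)
sag = 0.02929 m


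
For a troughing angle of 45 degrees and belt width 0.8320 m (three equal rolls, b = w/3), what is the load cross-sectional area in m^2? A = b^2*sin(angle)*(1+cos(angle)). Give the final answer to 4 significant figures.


b = 0.8320/3 = 0.277333 m
A = 0.277333^2 * sin(45 deg) * (1 + cos(45 deg))
A = 0.09284 m^2


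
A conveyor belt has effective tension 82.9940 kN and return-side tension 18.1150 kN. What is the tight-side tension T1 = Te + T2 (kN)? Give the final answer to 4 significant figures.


T1 = Te + T2 = 82.9940 + 18.1150
T1 = 101.1 kN


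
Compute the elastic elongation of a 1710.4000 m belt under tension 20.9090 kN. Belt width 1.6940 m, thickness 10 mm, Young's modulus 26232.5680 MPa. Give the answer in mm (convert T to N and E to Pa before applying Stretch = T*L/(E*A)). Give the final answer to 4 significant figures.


A = 1.6940 * 0.01 = 0.01694 m^2
Stretch = 20.9090*1000 * 1710.4000 / (26232.5680e6 * 0.01694) * 1000
Stretch = 80.48 mm


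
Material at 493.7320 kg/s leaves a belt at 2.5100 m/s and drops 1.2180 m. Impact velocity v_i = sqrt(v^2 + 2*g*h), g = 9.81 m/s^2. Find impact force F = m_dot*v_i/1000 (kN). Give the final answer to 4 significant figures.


v_i = sqrt(2.5100^2 + 2*9.81*1.2180) = 5.4952 m/s
F = 493.7320 * 5.4952 / 1000
F = 2.713 kN


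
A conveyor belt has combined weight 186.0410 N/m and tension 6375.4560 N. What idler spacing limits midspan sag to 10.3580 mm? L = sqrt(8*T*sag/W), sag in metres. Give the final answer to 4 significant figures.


sag = 10.3580/1000 = 0.010358 m
L = sqrt(8 * 6375.4560 * 0.010358 / 186.0410)
L = 1.685 m


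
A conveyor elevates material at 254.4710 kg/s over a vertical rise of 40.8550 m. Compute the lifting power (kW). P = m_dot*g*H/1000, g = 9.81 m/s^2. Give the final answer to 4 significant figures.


P = 254.4710 * 9.81 * 40.8550 / 1000
P = 102.0 kW


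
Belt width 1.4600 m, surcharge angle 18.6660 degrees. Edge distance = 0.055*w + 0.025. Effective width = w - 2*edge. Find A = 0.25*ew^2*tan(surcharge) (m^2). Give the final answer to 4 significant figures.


edge = 0.055*1.4600 + 0.025 = 0.1053 m
ew = 1.4600 - 2*0.1053 = 1.2494 m
A = 0.25 * 1.2494^2 * tan(18.6660 deg)
A = 0.1318 m^2


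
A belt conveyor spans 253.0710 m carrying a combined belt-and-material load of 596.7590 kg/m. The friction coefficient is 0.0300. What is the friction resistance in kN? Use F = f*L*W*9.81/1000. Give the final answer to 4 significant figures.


F = 0.0300 * 253.0710 * 596.7590 * 9.81 / 1000
F = 44.45 kN


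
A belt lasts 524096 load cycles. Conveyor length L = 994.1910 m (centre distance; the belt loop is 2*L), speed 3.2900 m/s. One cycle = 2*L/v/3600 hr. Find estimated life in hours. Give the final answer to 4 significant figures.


cycle_time = 2 * 994.1910 / 3.2900 / 3600 = 0.167881 hr
life = 524096 * 0.167881 = 87990 hours


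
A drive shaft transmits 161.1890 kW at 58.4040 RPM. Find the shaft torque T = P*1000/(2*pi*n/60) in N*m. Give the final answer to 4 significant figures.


omega = 2*pi*58.4040/60 = 6.11605 rad/s
T = 161.1890*1000 / 6.11605
T = 26360 N*m


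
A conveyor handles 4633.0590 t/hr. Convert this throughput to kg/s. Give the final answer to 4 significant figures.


m_dot = 4633.0590 * 1000 / 3600
m_dot = 1287 kg/s


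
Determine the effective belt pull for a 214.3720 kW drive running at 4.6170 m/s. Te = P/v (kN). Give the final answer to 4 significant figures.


Te = P / v = 214.3720 / 4.6170
Te = 46.43 kN


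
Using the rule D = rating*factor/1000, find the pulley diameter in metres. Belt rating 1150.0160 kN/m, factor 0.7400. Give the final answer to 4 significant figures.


D = 1150.0160 * 0.7400 / 1000
D = 0.8510 m


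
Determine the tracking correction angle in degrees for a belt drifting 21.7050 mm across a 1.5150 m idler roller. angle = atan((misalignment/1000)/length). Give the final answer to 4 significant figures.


misalign_m = 21.7050 / 1000 = 0.021705 m
angle = atan(0.021705 / 1.5150)
angle = 0.8208 deg


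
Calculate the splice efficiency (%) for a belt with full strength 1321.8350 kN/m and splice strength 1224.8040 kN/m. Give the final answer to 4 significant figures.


Eff = 1224.8040 / 1321.8350 * 100
Eff = 92.66 %


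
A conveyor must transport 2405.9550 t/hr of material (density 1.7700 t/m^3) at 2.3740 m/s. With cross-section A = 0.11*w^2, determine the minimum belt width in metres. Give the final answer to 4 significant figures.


A_req = 2405.9550 / (2.3740 * 1.7700 * 3600) = 0.159049 m^2
w = sqrt(0.159049 / 0.11)
w = 1.202 m


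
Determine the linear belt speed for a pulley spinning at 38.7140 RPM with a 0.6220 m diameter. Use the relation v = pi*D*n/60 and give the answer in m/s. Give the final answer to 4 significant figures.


v = pi * 0.6220 * 38.7140 / 60
v = 1.261 m/s


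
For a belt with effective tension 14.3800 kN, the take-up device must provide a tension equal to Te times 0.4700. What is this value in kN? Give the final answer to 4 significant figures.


T_tu = 14.3800 * 0.4700
T_tu = 6.759 kN


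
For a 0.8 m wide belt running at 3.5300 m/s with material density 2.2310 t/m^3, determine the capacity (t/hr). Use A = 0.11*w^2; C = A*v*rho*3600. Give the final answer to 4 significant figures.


A = 0.11 * 0.8^2 = 0.0704 m^2
C = 0.0704 * 3.5300 * 2.2310 * 3600
C = 1996 t/hr


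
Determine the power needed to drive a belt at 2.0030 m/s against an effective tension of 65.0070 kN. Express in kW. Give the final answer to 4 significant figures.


P = Te * v = 65.0070 * 2.0030
P = 130.2 kW


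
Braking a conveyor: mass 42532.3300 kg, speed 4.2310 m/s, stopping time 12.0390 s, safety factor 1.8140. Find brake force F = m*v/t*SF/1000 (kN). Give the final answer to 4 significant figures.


F = 42532.3300 * 4.2310 / 12.0390 * 1.8140 / 1000
F = 27.11 kN


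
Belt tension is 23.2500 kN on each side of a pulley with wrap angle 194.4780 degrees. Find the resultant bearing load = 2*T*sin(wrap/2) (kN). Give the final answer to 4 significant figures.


F = 2 * 23.2500 * sin(194.4780/2 deg)
F = 46.13 kN


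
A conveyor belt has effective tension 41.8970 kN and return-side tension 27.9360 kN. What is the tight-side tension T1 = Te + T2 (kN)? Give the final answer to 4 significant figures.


T1 = Te + T2 = 41.8970 + 27.9360
T1 = 69.83 kN


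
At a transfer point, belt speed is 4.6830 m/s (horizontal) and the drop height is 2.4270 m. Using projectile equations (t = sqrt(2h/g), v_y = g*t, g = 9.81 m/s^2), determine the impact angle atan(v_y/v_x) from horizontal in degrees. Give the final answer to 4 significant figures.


t = sqrt(2*2.4270/9.81) = 0.703421 s
v_y = 9.81 * 0.703421 = 6.90056 m/s
angle = atan(6.90056 / 4.6830) = 55.84 deg


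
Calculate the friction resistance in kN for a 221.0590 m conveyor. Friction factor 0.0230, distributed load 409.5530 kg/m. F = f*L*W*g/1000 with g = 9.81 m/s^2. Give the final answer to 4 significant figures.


F = 0.0230 * 221.0590 * 409.5530 * 9.81 / 1000
F = 20.43 kN


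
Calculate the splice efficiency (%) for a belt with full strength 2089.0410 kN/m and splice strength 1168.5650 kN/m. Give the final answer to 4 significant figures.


Eff = 1168.5650 / 2089.0410 * 100
Eff = 55.94 %


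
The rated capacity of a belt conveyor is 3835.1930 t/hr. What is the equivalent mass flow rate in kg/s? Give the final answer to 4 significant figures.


m_dot = 3835.1930 * 1000 / 3600
m_dot = 1065 kg/s


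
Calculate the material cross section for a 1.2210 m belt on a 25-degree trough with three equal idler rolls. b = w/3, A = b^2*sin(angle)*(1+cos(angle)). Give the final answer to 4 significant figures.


b = 1.2210/3 = 0.407 m
A = 0.407^2 * sin(25 deg) * (1 + cos(25 deg))
A = 0.1335 m^2


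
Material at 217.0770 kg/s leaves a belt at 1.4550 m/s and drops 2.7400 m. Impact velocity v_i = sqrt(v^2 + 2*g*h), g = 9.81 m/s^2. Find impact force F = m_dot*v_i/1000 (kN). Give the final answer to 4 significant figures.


v_i = sqrt(1.4550^2 + 2*9.81*2.7400) = 7.47501 m/s
F = 217.0770 * 7.47501 / 1000
F = 1.623 kN


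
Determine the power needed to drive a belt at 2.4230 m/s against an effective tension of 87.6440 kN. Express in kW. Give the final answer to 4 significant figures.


P = Te * v = 87.6440 * 2.4230
P = 212.4 kW


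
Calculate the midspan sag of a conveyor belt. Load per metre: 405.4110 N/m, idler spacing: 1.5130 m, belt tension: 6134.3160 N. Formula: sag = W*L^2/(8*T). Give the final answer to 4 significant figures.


sag = 405.4110 * 1.5130^2 / (8 * 6134.3160)
sag = 0.01891 m


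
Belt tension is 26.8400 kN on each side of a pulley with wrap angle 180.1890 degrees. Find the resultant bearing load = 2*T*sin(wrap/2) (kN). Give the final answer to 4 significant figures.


F = 2 * 26.8400 * sin(180.1890/2 deg)
F = 53.68 kN


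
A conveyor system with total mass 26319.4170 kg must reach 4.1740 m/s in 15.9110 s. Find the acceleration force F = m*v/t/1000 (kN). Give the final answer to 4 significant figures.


F = 26319.4170 * 4.1740 / 15.9110 / 1000
F = 6.904 kN


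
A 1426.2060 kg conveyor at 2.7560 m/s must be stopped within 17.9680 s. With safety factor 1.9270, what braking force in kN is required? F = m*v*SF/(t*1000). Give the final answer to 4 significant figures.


F = 1426.2060 * 2.7560 / 17.9680 * 1.9270 / 1000
F = 0.4215 kN


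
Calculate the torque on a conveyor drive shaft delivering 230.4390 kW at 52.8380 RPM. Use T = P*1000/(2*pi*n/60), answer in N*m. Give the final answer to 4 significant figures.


omega = 2*pi*52.8380/60 = 5.53318 rad/s
T = 230.4390*1000 / 5.53318
T = 41650 N*m


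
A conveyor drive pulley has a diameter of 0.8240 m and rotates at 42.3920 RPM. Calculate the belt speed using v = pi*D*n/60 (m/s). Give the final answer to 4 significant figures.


v = pi * 0.8240 * 42.3920 / 60
v = 1.829 m/s


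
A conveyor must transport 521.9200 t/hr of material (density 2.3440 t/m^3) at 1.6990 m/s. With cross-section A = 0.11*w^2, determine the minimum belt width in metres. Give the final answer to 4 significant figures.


A_req = 521.9200 / (1.6990 * 2.3440 * 3600) = 0.0364041 m^2
w = sqrt(0.0364041 / 0.11)
w = 0.5753 m


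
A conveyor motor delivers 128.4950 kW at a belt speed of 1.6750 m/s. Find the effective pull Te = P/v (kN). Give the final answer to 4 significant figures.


Te = P / v = 128.4950 / 1.6750
Te = 76.71 kN


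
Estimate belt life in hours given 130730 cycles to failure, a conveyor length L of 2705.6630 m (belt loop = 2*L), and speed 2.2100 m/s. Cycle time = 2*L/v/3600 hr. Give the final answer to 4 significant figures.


cycle_time = 2 * 2705.6630 / 2.2100 / 3600 = 0.680157 hr
life = 130730 * 0.680157 = 88920 hours


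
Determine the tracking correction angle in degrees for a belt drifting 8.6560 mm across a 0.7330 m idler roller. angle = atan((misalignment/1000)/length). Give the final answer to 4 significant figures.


misalign_m = 8.6560 / 1000 = 0.008656 m
angle = atan(0.008656 / 0.7330)
angle = 0.6766 deg


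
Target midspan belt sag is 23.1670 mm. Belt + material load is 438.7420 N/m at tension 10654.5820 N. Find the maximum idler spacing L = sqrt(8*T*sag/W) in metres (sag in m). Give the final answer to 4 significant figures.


sag = 23.1670/1000 = 0.023167 m
L = sqrt(8 * 10654.5820 * 0.023167 / 438.7420)
L = 2.122 m


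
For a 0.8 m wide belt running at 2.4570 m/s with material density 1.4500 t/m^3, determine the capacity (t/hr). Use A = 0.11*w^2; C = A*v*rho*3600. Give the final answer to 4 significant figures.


A = 0.11 * 0.8^2 = 0.0704 m^2
C = 0.0704 * 2.4570 * 1.4500 * 3600
C = 902.9 t/hr


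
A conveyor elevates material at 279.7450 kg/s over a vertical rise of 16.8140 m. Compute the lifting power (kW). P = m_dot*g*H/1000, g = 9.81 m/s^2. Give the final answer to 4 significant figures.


P = 279.7450 * 9.81 * 16.8140 / 1000
P = 46.14 kW


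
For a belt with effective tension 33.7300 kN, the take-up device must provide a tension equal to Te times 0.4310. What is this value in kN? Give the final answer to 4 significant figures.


T_tu = 33.7300 * 0.4310
T_tu = 14.54 kN


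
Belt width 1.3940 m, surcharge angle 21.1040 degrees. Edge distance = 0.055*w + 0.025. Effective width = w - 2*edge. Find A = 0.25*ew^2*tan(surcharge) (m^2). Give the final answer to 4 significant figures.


edge = 0.055*1.3940 + 0.025 = 0.10167 m
ew = 1.3940 - 2*0.10167 = 1.19066 m
A = 0.25 * 1.19066^2 * tan(21.1040 deg)
A = 0.1368 m^2


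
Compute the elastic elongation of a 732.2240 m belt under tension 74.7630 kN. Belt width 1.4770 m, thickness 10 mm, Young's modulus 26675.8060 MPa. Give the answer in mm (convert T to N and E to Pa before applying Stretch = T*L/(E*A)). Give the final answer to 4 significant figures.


A = 1.4770 * 0.01 = 0.01477 m^2
Stretch = 74.7630*1000 * 732.2240 / (26675.8060e6 * 0.01477) * 1000
Stretch = 138.9 mm


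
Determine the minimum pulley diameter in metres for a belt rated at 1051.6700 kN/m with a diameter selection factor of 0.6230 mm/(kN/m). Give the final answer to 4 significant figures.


D = 1051.6700 * 0.6230 / 1000
D = 0.6552 m


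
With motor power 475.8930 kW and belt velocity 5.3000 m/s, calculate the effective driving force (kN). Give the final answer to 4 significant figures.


Te = P / v = 475.8930 / 5.3000
Te = 89.79 kN


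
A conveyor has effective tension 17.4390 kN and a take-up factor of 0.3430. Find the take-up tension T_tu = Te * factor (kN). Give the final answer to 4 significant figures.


T_tu = 17.4390 * 0.3430
T_tu = 5.982 kN


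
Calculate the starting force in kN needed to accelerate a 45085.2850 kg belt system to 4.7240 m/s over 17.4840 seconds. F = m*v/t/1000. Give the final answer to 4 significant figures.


F = 45085.2850 * 4.7240 / 17.4840 / 1000
F = 12.18 kN


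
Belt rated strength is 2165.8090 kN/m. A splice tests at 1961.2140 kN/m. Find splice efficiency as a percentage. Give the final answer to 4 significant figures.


Eff = 1961.2140 / 2165.8090 * 100
Eff = 90.55 %


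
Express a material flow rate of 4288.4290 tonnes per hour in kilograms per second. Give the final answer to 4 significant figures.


m_dot = 4288.4290 * 1000 / 3600
m_dot = 1191 kg/s


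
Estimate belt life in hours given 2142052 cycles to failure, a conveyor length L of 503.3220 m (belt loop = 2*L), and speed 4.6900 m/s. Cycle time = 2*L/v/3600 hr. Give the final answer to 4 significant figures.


cycle_time = 2 * 503.3220 / 4.6900 / 3600 = 0.0596212 hr
life = 2142052 * 0.0596212 = 127700 hours


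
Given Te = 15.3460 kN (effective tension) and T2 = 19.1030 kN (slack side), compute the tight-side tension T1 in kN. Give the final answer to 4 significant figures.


T1 = Te + T2 = 15.3460 + 19.1030
T1 = 34.45 kN


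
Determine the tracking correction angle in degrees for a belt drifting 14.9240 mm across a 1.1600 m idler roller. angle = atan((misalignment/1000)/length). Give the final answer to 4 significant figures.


misalign_m = 14.9240 / 1000 = 0.014924 m
angle = atan(0.014924 / 1.1600)
angle = 0.7371 deg


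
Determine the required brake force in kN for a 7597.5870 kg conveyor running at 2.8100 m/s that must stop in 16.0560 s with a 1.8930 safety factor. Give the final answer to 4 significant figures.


F = 7597.5870 * 2.8100 / 16.0560 * 1.8930 / 1000
F = 2.517 kN


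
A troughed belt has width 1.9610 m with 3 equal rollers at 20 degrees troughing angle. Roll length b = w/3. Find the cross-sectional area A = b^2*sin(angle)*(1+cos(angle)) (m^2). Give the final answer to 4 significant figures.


b = 1.9610/3 = 0.653667 m
A = 0.653667^2 * sin(20 deg) * (1 + cos(20 deg))
A = 0.2835 m^2


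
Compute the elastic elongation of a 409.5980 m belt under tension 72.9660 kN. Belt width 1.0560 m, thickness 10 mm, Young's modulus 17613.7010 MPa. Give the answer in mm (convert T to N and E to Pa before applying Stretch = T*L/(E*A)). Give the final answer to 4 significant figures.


A = 1.0560 * 0.01 = 0.01056 m^2
Stretch = 72.9660*1000 * 409.5980 / (17613.7010e6 * 0.01056) * 1000
Stretch = 160.7 mm


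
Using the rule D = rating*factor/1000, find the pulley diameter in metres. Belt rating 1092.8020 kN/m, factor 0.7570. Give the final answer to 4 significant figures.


D = 1092.8020 * 0.7570 / 1000
D = 0.8273 m


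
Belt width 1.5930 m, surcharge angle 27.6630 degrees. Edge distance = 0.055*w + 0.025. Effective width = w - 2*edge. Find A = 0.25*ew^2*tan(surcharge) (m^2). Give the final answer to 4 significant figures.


edge = 0.055*1.5930 + 0.025 = 0.112615 m
ew = 1.5930 - 2*0.112615 = 1.36777 m
A = 0.25 * 1.36777^2 * tan(27.6630 deg)
A = 0.2452 m^2


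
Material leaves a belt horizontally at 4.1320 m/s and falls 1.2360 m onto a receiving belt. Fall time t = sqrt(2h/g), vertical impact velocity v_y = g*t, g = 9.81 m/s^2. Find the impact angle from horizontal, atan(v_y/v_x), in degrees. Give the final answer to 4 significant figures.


t = sqrt(2*1.2360/9.81) = 0.501984 s
v_y = 9.81 * 0.501984 = 4.92446 m/s
angle = atan(4.92446 / 4.1320) = 50.00 deg


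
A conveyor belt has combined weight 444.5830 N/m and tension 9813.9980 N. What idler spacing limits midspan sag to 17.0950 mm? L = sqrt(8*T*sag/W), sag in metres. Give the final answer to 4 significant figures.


sag = 17.0950/1000 = 0.017095 m
L = sqrt(8 * 9813.9980 * 0.017095 / 444.5830)
L = 1.738 m


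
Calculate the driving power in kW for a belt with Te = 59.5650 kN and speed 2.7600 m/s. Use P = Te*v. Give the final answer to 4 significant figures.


P = Te * v = 59.5650 * 2.7600
P = 164.4 kW


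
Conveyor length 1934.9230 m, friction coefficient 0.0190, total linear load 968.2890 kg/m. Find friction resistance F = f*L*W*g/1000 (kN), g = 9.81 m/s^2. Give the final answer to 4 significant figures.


F = 0.0190 * 1934.9230 * 968.2890 * 9.81 / 1000
F = 349.2 kN


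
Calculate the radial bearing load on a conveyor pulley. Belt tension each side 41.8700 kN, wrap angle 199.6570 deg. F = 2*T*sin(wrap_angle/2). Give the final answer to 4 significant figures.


F = 2 * 41.8700 * sin(199.6570/2 deg)
F = 82.51 kN


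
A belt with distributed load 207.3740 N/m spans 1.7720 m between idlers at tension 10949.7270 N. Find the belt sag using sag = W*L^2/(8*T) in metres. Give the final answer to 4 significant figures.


sag = 207.3740 * 1.7720^2 / (8 * 10949.7270)
sag = 0.007433 m


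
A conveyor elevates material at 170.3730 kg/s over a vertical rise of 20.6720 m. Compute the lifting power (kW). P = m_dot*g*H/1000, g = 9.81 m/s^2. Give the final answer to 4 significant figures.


P = 170.3730 * 9.81 * 20.6720 / 1000
P = 34.55 kW


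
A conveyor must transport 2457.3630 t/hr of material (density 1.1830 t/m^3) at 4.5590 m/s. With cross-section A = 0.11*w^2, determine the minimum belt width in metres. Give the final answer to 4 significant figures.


A_req = 2457.3630 / (4.5590 * 1.1830 * 3600) = 0.126565 m^2
w = sqrt(0.126565 / 0.11)
w = 1.073 m


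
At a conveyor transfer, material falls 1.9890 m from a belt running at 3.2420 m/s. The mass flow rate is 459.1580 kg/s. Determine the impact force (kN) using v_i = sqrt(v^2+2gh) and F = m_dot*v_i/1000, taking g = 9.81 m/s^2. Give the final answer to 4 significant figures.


v_i = sqrt(3.2420^2 + 2*9.81*1.9890) = 7.03809 m/s
F = 459.1580 * 7.03809 / 1000
F = 3.232 kN


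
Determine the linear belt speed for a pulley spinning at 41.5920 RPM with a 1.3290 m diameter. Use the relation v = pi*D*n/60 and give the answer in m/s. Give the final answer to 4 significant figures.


v = pi * 1.3290 * 41.5920 / 60
v = 2.894 m/s


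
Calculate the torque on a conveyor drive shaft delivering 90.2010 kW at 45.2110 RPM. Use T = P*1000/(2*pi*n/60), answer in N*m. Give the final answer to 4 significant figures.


omega = 2*pi*45.2110/60 = 4.73448 rad/s
T = 90.2010*1000 / 4.73448
T = 19050 N*m


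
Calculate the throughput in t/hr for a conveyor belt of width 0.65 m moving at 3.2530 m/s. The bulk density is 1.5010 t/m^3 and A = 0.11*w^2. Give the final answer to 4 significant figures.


A = 0.11 * 0.65^2 = 0.046475 m^2
C = 0.046475 * 3.2530 * 1.5010 * 3600
C = 816.9 t/hr


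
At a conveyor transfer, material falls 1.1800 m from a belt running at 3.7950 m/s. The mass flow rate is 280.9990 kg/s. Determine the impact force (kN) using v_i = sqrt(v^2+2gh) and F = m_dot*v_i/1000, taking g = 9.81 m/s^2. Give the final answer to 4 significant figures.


v_i = sqrt(3.7950^2 + 2*9.81*1.1800) = 6.1281 m/s
F = 280.9990 * 6.1281 / 1000
F = 1.722 kN


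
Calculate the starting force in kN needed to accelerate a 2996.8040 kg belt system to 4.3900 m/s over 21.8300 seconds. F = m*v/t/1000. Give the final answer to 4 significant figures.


F = 2996.8040 * 4.3900 / 21.8300 / 1000
F = 0.6027 kN


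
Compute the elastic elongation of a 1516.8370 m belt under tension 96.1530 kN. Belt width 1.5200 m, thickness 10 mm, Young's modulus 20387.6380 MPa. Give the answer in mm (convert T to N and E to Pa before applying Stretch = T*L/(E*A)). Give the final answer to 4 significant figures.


A = 1.5200 * 0.01 = 0.01520 m^2
Stretch = 96.1530*1000 * 1516.8370 / (20387.6380e6 * 0.01520) * 1000
Stretch = 470.6 mm


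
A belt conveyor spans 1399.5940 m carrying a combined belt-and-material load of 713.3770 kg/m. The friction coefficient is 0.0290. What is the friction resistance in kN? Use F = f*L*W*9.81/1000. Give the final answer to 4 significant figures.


F = 0.0290 * 1399.5940 * 713.3770 * 9.81 / 1000
F = 284.0 kN


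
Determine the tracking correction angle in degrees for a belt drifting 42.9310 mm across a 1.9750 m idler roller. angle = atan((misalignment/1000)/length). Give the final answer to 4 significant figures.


misalign_m = 42.9310 / 1000 = 0.042931 m
angle = atan(0.042931 / 1.9750)
angle = 1.245 deg


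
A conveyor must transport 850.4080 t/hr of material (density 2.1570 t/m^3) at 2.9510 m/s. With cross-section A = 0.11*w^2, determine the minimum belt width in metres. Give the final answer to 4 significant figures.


A_req = 850.4080 / (2.9510 * 2.1570 * 3600) = 0.0371112 m^2
w = sqrt(0.0371112 / 0.11)
w = 0.5808 m


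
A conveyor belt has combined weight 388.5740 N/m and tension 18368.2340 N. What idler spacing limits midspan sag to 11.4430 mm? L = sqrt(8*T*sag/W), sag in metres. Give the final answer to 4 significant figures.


sag = 11.4430/1000 = 0.011443 m
L = sqrt(8 * 18368.2340 * 0.011443 / 388.5740)
L = 2.080 m


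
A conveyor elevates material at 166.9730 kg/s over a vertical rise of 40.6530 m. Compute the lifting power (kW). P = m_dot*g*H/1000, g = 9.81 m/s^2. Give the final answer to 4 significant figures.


P = 166.9730 * 9.81 * 40.6530 / 1000
P = 66.59 kW


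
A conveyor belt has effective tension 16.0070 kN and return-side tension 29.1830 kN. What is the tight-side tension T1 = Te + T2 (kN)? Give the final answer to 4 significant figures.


T1 = Te + T2 = 16.0070 + 29.1830
T1 = 45.19 kN


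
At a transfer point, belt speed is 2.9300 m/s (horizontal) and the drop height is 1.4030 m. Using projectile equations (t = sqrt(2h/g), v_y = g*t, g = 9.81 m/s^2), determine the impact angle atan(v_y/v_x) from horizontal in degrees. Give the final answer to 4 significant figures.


t = sqrt(2*1.4030/9.81) = 0.534822 s
v_y = 9.81 * 0.534822 = 5.2466 m/s
angle = atan(5.2466 / 2.9300) = 60.82 deg


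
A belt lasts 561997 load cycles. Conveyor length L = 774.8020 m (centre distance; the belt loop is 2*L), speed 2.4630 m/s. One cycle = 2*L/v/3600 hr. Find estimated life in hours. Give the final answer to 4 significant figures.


cycle_time = 2 * 774.8020 / 2.4630 / 3600 = 0.174765 hr
life = 561997 * 0.174765 = 98220 hours


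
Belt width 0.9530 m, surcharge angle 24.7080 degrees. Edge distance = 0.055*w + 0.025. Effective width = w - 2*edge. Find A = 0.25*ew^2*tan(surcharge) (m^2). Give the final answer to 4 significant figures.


edge = 0.055*0.9530 + 0.025 = 0.077415 m
ew = 0.9530 - 2*0.077415 = 0.79817 m
A = 0.25 * 0.79817^2 * tan(24.7080 deg)
A = 0.07328 m^2


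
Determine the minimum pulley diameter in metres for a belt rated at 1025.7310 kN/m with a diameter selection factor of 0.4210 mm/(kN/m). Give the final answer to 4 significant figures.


D = 1025.7310 * 0.4210 / 1000
D = 0.4318 m
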